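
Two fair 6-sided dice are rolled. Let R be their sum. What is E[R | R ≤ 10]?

218/33

P(R ≤ 10) = 11/12.
E[R | R ≤ 10] = (109/18) / (11/12) = 218/33.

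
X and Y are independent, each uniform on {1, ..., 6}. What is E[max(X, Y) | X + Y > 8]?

57/10

Outcomes with X + Y > 8: (3,6), (4,5), (4,6), (5,4), (5,5), (5,6), (6,3), (6,4), (6,5), (6,6), each with probability 1/36.
E[max(X, Y) | X + Y > 8] = (6 + 5 + 6 + 5 + 5 + 6 + 6 + 6 + 6 + 6) / 10 = 57/10.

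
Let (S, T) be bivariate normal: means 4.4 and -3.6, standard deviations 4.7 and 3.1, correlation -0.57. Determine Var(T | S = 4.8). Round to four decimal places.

6.4877

For a bivariate normal, Var(T | S=x) = σ_T²(1 − ρ²).
Var(T | S=4.8) = (3.1)²·(1 − (-0.57)²) = 9.61·0.6751 = 6.4877.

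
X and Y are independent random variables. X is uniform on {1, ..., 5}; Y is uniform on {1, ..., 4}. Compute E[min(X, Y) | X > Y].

2

Outcomes with X > Y: (2,1), (3,1), (3,2), (4,1), (4,2), (4,3), (5,1), (5,2), (5,3), (5,4), each with probability 1/20.
E[min(X, Y) | X > Y] = (1 + 1 + 2 + 1 + 2 + 3 + 1 + 2 + 3 + 4) / 10 = 2.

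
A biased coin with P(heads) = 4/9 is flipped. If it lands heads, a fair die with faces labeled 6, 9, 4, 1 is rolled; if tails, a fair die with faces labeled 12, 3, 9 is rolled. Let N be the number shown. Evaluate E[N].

E[N | heads] = (6+9+4+1)/4 = 5.
E[N | tails] = (12+3+9)/3 = 8.
By the law of total expectation,
E[N] = (4/9)·(5) + (5/9)·(8) = 20/3.

20/3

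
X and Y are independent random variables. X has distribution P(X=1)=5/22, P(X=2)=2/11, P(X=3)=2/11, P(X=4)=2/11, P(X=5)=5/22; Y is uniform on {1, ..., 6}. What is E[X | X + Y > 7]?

P(X + Y > 7) = 1/3.
Summing X·P(x,y) over outcomes with X + Y > 7 gives 15/11.
E[X | X + Y > 7] = (15/11) / (1/3) = 45/11.

45/11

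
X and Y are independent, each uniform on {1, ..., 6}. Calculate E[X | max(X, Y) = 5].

P(max(X, Y) = 5) = 1/4.
Summing X·P(x,y) over outcomes with max(X, Y) = 5 gives 35/36.
E[X | max(X, Y) = 5] = (35/36) / (1/4) = 35/9.

35/9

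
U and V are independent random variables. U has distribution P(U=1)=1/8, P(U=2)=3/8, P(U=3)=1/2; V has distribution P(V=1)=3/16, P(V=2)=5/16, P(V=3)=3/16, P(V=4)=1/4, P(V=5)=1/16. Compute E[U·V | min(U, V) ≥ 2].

P(min(U, V) ≥ 2) = 91/128.
Summing UV·P(x,y) over outcomes with min(U, V) ≥ 2 gives 45/8.
E[U·V | min(U, V) ≥ 2] = (45/8) / (91/128) = 720/91.

720/91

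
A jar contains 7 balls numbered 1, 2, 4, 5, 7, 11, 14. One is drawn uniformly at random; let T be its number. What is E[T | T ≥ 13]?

P(T ≥ 13) = 1/7.
Σ over the event: 14·1/7 = 2.
E[T | T ≥ 13] = (2) / (1/7) = 14.

14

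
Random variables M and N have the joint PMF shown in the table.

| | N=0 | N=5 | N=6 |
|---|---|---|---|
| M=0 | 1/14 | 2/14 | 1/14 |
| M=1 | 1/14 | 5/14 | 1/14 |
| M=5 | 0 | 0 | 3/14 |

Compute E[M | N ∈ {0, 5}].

P(N ∈ {0, 5}) = 9/14.
Σ M·P over the event = 0·(1/14) + 0·(2/14) + 1·(1/14) + 1·(5/14) = 3/7.
E[M | N ∈ {0, 5}] = (3/7) / (9/14) = 2/3.

2/3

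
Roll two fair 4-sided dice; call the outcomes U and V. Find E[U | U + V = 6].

Outcomes with U + V = 6: (2,4), (3,3), (4,2), each with probability 1/16.
E[U | U + V = 6] = (2 + 3 + 4) / 3 = 3.

3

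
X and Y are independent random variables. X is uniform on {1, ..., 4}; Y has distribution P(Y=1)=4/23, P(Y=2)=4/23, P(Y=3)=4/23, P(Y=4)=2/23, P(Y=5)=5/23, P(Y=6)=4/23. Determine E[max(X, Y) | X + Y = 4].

P(X + Y = 4) = 3/23.
Summing max(X,Y)·P(x,y) over outcomes with X + Y = 4 gives 8/23.
E[max(X, Y) | X + Y = 4] = (8/23) / (3/23) = 8/3.

8/3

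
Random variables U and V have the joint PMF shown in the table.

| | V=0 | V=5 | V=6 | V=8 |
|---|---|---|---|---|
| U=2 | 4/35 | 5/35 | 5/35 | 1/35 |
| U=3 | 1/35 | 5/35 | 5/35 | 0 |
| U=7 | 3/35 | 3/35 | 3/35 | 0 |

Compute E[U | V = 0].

P(V = 0) = 8/35.
Σ U·P over the event = 2·(4/35) + 3·(1/35) + 7·(3/35) = 32/35.
E[U | V = 0] = (32/35) / (8/35) = 4.

4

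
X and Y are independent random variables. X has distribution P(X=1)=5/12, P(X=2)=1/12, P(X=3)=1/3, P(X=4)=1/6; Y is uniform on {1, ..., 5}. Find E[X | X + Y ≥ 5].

P(X + Y ≥ 5) = 13/20.
Summing X·P(x,y) over outcomes with X + Y ≥ 5 gives 26/15.
E[X | X + Y ≥ 5] = (26/15) / (13/20) = 8/3.

8/3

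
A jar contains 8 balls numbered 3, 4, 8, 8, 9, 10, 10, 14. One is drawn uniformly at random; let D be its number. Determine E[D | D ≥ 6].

P(D ≥ 6) = 3/4.
Σ over the event: 8·1/4 + 9·1/8 + 10·1/4 + 14·1/8 = 59/8.
E[D | D ≥ 6] = (59/8) / (3/4) = 59/6.

59/6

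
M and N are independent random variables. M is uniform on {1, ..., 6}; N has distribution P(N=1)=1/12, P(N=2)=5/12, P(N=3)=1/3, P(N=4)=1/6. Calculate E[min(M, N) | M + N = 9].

10/3

P(M + N = 9) = 1/12.
Summing min(M,N)·P(x,y) over outcomes with M + N = 9 gives 5/18.
E[min(M, N) | M + N = 9] = (5/18) / (1/12) = 10/3.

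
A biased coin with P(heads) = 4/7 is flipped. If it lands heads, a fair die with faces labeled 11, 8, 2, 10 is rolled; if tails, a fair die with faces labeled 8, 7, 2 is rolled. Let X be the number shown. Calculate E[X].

48/7

E[X | heads] = (11+8+2+10)/4 = 31/4.
E[X | tails] = (8+7+2)/3 = 17/3.
E[X] = (4/7)·(31/4) + (3/7)·(17/3) = 48/7.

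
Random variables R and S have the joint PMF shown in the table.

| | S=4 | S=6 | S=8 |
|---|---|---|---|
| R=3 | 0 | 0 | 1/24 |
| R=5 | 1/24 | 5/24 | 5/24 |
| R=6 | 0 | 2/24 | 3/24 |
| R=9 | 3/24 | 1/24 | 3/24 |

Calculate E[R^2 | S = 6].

P(S = 6) = 1/3.
Σ R^2·P over the event = 25·(5/24) + 36·(2/24) + 81·(1/24) = 139/12.
E[R^2 | S = 6] = (139/12) / (1/3) = 139/4.

139/4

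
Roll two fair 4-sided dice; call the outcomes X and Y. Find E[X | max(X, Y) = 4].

P(max(X, Y) = 4) = 7/16.
Summing X·P(x,y) over outcomes with max(X, Y) = 4 gives 11/8.
E[X | max(X, Y) = 4] = (11/8) / (7/16) = 22/7.

22/7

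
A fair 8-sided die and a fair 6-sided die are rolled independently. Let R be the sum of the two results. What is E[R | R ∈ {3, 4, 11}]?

P(R ∈ {3, 4, 11}) = 3/16.
Σ over the event: 3·1/24 + 4·1/16 + 11·1/12 = 31/24.
E[R | R ∈ {3, 4, 11}] = (31/24) / (3/16) = 62/9.

62/9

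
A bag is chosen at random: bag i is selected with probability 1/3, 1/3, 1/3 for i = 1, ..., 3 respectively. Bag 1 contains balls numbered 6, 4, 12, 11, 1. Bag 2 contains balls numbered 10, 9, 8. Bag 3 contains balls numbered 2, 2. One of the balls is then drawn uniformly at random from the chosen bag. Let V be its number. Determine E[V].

89/15

E[V | bag 1] = (6+4+12+11+1)/5 = 34/5.
E[V | bag 2] = (10+9+8)/3 = 9.
E[V | bag 3] = (2+2)/2 = 2.
E[V] = (1/3)·(34/5) + (1/3)·(9) + (1/3)·(2) = 89/15.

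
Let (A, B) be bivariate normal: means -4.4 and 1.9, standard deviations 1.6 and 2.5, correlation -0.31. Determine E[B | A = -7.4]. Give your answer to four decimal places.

3.3531

E[B | A=x] = μ_B + ρ(σ_B/σ_A)(x − μ_A) for jointly normal variables.
E[B | A=-7.4] = 1.9 + (-0.31)·(2.5/1.6)·(-7.4 − (-4.4)) = 1.9 + (-0.48438)·(-3) = 3.3531.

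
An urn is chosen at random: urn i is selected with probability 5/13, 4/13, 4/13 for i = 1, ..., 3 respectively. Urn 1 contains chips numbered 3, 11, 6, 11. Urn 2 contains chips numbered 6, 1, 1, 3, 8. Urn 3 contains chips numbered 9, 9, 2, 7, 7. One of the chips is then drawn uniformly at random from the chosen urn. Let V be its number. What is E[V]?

E[V | urn 1] = (3+11+6+11)/4 = 31/4.
E[V | urn 2] = (6+1+1+3+8)/5 = 19/5.
E[V | urn 3] = (9+9+2+7+7)/5 = 34/5.
E[V] = (5/13)·(31/4) + (4/13)·(19/5) + (4/13)·(34/5) = 1623/260.

1623/260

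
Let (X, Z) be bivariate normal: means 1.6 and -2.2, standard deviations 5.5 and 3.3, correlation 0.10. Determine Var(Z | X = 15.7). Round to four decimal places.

10.7811

Var(Z | X=x) = (1 − ρ²)·σ_Z².
Var(Z | X=15.7) = (3.3)²·(1 − (0.10)²) = 10.89·0.99 = 10.7811.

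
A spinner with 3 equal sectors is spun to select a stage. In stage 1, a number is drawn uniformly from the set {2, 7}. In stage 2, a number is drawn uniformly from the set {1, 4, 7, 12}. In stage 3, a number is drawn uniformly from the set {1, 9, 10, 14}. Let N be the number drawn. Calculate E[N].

E[N | stage 1] = (2+7)/2 = 9/2.
E[N | stage 2] = (1+4+7+12)/4 = 6.
E[N | stage 3] = (1+9+10+14)/4 = 17/2.
By the law of total expectation,
E[N] = (1/3)·(9/2) + (1/3)·(6) + (1/3)·(17/2) = 19/3.

19/3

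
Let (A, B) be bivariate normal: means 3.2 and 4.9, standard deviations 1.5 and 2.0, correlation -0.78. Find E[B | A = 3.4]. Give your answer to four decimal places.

The regression of B on A has slope ρ·σ_B/σ_A and passes through (μ_A, μ_B).
E[B | A=3.4] = 4.9 + (-0.78)·(2.0/1.5)·(3.4 − (3.2)) = 4.9 + (-1.04)·(0.2) = 4.6920.

4.6920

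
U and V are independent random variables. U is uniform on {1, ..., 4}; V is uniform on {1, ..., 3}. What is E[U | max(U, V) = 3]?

Outcomes with max(U, V) = 3: (1,3), (2,3), (3,1), (3,2), (3,3), each with probability 1/12.
E[U | max(U, V) = 3] = (1 + 2 + 3 + 3 + 3) / 5 = 12/5.

12/5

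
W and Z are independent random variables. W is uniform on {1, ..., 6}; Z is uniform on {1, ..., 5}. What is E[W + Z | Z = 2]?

P(Z = 2) = 1/5.
Summing (W+Z)·P(x,y) over outcomes with Z = 2 gives 11/10.
E[W + Z | Z = 2] = (11/10) / (1/5) = 11/2.

11/2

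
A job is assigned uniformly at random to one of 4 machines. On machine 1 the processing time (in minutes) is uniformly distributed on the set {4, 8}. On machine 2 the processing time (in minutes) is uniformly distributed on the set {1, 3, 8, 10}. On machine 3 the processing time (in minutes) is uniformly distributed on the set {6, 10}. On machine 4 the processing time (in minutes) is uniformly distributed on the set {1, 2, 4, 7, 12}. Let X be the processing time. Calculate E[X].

247/40

E[X | machine 1] = (4+8)/2 = 6.
E[X | machine 2] = (1+3+8+10)/4 = 11/2.
E[X | machine 3] = (6+10)/2 = 8.
E[X | machine 4] = (1+2+4+7+12)/5 = 26/5.
By the law of total expectation,
E[X] = (1/4)·(6) + (1/4)·(11/2) + (1/4)·(8) + (1/4)·(26/5) = 247/40.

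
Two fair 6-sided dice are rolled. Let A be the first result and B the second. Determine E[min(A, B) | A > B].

P(A > B) = 5/12.
Summing min(A,B)·P(x,y) over outcomes with A > B gives 35/36.
E[min(A, B) | A > B] = (35/36) / (5/12) = 7/3.

7/3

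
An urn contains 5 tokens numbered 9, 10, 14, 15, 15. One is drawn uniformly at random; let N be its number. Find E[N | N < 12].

19/2

P(N < 12) = 2/5.
Σ over the event: 9·1/5 + 10·1/5 = 19/5.
E[N | N < 12] = (19/5) / (2/5) = 19/2.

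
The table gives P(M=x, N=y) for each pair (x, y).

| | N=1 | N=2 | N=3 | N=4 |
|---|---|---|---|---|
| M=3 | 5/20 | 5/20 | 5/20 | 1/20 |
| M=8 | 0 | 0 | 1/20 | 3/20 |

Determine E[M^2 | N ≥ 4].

P(N ≥ 4) = 1/5.
Summing M^2·P(M=x,N=y) over the conditioning event gives 201/20.
E[M^2 | N ≥ 4] = (201/20) / (1/5) = 201/4.

201/4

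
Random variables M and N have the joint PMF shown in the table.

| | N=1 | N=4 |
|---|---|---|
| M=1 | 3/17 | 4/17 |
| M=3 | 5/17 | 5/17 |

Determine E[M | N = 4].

19/9

P(N = 4) = 9/17.
Σ M·P over the event = 1·(4/17) + 3·(5/17) = 19/17.
E[M | N = 4] = (19/17) / (9/17) = 19/9.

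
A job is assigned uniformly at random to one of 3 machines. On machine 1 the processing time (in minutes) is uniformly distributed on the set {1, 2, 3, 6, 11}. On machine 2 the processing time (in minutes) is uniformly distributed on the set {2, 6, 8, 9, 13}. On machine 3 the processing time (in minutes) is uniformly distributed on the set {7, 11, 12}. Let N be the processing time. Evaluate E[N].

E[N | machine 1] = (1+2+3+6+11)/5 = 23/5.
E[N | machine 2] = (2+6+8+9+13)/5 = 38/5.
E[N | machine 3] = (7+11+12)/3 = 10.
By the law of total expectation,
E[N] = (1/3)·(23/5) + (1/3)·(38/5) + (1/3)·(10) = 37/5.

37/5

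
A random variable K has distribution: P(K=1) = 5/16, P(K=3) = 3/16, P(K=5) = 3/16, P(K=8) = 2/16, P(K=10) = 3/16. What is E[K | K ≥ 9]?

P(K ≥ 9) = 3/16.
Σ over the event: 10·3/16 = 15/8.
E[K | K ≥ 9] = (15/8) / (3/16) = 10.

10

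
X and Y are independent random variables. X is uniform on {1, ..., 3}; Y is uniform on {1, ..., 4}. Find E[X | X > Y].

8/3

P(X > Y) = 1/4.
Summing X·P(x,y) over outcomes with X > Y gives 2/3.
E[X | X > Y] = (2/3) / (1/4) = 8/3.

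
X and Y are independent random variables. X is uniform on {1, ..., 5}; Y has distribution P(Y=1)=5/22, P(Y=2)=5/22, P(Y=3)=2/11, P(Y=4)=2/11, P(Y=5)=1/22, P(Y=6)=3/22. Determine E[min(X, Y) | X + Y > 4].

200/81

P(X + Y > 4) = 81/110.
Summing min(X,Y)·P(x,y) over outcomes with X + Y > 4 gives 20/11.
E[min(X, Y) | X + Y > 4] = (20/11) / (81/110) = 200/81.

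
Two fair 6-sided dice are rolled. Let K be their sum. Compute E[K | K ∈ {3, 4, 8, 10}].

88/13

P(K ∈ {3, 4, 8, 10}) = 13/36.
Σ over the event: 3·1/18 + 4·1/12 + 8·5/36 + 10·1/12 = 22/9.
E[K | K ∈ {3, 4, 8, 10}] = (22/9) / (13/36) = 88/13.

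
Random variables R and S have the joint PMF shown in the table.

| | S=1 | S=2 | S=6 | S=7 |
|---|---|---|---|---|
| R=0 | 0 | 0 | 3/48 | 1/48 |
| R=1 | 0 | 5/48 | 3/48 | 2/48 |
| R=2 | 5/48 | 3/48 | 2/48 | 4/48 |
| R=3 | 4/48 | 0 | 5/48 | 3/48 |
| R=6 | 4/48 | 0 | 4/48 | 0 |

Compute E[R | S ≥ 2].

76/35

P(S ≥ 2) = 35/48.
Summing R·P(R=x,S=y) over the conditioning event gives 19/12.
E[R | S ≥ 2] = (19/12) / (35/48) = 76/35.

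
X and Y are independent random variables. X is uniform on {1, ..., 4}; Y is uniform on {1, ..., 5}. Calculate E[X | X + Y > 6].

Outcomes with X + Y > 6: (2,5), (3,4), (3,5), (4,3), (4,4), (4,5), each with probability 1/20.
E[X | X + Y > 6] = (2 + 3 + 3 + 4 + 4 + 4) / 6 = 10/3.

10/3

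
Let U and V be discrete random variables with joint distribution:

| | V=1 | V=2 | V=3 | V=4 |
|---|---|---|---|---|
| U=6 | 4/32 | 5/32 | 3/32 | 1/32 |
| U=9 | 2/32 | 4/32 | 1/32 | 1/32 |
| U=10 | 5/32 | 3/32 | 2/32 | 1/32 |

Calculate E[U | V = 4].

25/3

P(V = 4) = 3/32.
Σ U·P over the event = 6·(1/32) + 9·(1/32) + 10·(1/32) = 25/32.
E[U | V = 4] = (25/32) / (3/32) = 25/3.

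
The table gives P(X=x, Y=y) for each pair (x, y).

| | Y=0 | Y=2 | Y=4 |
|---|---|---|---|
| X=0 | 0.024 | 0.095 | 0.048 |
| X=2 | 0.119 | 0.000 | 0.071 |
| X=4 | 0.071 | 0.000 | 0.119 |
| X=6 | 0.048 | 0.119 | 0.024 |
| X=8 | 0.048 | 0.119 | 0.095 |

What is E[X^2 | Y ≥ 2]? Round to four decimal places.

P(Y ≥ 2) = 0.690.
Σ X^2·P over the event = 0·(0.095) + 0·(0.048) + 4·(0.071) + 16·(0.119) + 36·(0.119) + 36·(0.024) + 64·(0.119) + 64·(0.095) = 21.032.
E[X^2 | Y ≥ 2] = (21.032) / (0.690) = 30.4812.

30.4812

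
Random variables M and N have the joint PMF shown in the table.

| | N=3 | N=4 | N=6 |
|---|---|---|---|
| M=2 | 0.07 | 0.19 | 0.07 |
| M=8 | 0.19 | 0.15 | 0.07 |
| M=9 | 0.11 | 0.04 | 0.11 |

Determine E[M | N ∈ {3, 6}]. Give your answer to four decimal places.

7.0000

P(N ∈ {3, 6}) = 0.62.
Summing M·P(M=x,N=y) over the conditioning event gives 4.34.
E[M | N ∈ {3, 6}] = (4.34) / (0.62) = 7.0000.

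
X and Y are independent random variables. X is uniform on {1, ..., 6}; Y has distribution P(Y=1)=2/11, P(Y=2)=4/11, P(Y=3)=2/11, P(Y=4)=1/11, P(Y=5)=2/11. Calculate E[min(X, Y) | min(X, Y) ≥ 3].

P(min(X, Y) ≥ 3) = 10/33.
Summing min(X,Y)·P(x,y) over outcomes with min(X, Y) ≥ 3 gives 73/66.
E[min(X, Y) | min(X, Y) ≥ 3] = (73/66) / (10/33) = 73/20.

73/20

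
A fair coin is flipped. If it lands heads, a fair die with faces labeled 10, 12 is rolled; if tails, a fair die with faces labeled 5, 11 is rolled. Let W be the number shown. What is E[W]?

19/2

E[W | heads] = (10+12)/2 = 11.
E[W | tails] = (5+11)/2 = 8.
By the law of total expectation,
E[W] = (1/2)·(11) + (1/2)·(8) = 19/2.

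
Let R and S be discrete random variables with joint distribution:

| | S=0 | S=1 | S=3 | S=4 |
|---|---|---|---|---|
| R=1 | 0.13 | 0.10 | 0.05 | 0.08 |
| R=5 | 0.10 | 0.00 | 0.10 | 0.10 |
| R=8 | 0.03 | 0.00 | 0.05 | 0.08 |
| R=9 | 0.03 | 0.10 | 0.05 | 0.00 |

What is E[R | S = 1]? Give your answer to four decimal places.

P(S = 1) = 0.20.
Σ R·P over the event = 1·(0.10) + 9·(0.10) = 1.00.
E[R | S = 1] = (1.00) / (0.20) = 5.0000.

5.0000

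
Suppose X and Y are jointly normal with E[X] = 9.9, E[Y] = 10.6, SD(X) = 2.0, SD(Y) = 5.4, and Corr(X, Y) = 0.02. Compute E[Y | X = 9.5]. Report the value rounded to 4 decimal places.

The regression of Y on X has slope ρ·σ_Y/σ_X and passes through (μ_X, μ_Y).
E[Y | X=9.5] = 10.6 + (0.02)·(5.4/2.0)·(9.5 − (9.9)) = 10.6 + (0.054)·(-0.4) = 10.5784.

10.5784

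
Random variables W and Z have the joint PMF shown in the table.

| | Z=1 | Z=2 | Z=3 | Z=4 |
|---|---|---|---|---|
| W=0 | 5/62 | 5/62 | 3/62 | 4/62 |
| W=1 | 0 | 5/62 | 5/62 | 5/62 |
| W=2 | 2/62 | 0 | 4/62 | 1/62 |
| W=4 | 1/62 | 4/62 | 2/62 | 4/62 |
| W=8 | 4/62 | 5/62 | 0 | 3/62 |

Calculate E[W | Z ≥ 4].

47/17

P(Z ≥ 4) = 17/62.
Summing W·P(W=x,Z=y) over the conditioning event gives 47/62.
E[W | Z ≥ 4] = (47/62) / (17/62) = 47/17.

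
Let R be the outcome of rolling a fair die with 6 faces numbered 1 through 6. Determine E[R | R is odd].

3

Given R is odd, R is equally likely to be any of {1, 3, 5}.
E[R | R is odd] = (1 + 3 + 5) / 3 = 3.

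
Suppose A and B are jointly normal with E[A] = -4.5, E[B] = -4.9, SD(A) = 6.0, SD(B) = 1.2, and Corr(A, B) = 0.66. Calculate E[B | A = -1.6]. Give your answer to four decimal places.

-4.5172

For a bivariate normal, E[B | A=x] = μ_B + ρ·(σ_B/σ_A)·(x − μ_A).
E[B | A=-1.6] = -4.9 + (0.66)·(1.2/6.0)·(-1.6 − (-4.5)) = -4.9 + (0.132)·(2.9) = -4.5172.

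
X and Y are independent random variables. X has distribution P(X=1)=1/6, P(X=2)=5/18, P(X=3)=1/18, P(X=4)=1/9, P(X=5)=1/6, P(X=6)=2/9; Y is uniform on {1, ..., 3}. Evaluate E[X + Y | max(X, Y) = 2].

44/13

P(max(X, Y) = 2) = 13/54.
Summing (X+Y)·P(x,y) over outcomes with max(X, Y) = 2 gives 22/27.
E[X + Y | max(X, Y) = 2] = (22/27) / (13/54) = 44/13.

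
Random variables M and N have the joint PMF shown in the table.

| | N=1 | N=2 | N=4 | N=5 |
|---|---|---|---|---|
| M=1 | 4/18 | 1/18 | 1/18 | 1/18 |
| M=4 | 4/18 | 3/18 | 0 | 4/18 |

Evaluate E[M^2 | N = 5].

13

P(N = 5) = 5/18.
Σ M^2·P over the event = 1·(1/18) + 16·(4/18) = 65/18.
E[M^2 | N = 5] = (65/18) / (5/18) = 13.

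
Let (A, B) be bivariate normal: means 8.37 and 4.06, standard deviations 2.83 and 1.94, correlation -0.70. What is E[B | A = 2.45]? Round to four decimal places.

6.9008

For a bivariate normal, E[B | A=x] = μ_B + ρ·(σ_B/σ_A)·(x − μ_A).
E[B | A=2.45] = 4.06 + (-0.70)·(1.94/2.83)·(2.45 − (8.37)) = 4.06 + (-0.47986)·(-5.92) = 6.9008.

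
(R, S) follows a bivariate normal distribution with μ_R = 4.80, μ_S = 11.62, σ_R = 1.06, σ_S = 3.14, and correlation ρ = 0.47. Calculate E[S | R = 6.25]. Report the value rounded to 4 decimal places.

13.6388

The regression of S on R has slope ρ·σ_S/σ_R and passes through (μ_R, μ_S).
E[S | R=6.25] = 11.62 + (0.47)·(3.14/1.06)·(6.25 − (4.80)) = 11.62 + (1.3923)·(1.45) = 13.6388.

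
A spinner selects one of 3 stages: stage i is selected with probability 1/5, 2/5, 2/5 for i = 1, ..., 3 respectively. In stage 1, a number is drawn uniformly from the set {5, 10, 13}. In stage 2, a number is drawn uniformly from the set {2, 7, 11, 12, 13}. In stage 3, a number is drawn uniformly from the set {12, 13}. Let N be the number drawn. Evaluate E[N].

E[N | stage 1] = (5+10+13)/3 = 28/3.
E[N | stage 2] = (2+7+11+12+13)/5 = 9.
E[N | stage 3] = (12+13)/2 = 25/2.
E[N] = (1/5)·(28/3) + (2/5)·(9) + (2/5)·(25/2) = 157/15.

157/15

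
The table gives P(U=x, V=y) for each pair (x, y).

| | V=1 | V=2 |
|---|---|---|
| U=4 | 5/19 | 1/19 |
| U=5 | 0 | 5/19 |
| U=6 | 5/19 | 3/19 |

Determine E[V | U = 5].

2

P(U = 5) = 5/19.
Σ V·P over the event = 2·(5/19) = 10/19.
E[V | U = 5] = (10/19) / (5/19) = 2.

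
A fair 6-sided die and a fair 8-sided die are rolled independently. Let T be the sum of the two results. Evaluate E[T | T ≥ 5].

26/3

P(T ≥ 5) = 7/8.
E[T | T ≥ 5] = (91/12) / (7/8) = 26/3.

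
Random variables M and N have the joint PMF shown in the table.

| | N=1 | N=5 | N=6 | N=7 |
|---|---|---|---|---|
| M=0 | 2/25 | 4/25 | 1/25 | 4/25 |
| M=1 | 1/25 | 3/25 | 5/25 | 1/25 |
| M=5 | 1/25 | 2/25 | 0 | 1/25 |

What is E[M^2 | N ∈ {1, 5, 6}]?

P(N ∈ {1, 5, 6}) = 19/25.
Summing M^2·P(M=x,N=y) over the conditioning event gives 84/25.
E[M^2 | N ∈ {1, 5, 6}] = (84/25) / (19/25) = 84/19.

84/19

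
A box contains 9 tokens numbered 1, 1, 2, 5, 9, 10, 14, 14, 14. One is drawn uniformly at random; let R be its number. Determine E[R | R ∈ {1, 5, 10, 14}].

59/7

P(R ∈ {1, 5, 10, 14}) = 7/9.
Σ over the event: 1·2/9 + 5·1/9 + 10·1/9 + 14·1/3 = 59/9.
E[R | R ∈ {1, 5, 10, 14}] = (59/9) / (7/9) = 59/7.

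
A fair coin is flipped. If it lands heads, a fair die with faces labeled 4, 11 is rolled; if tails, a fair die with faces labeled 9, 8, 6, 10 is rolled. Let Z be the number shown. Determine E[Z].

E[Z | heads] = (4+11)/2 = 15/2.
E[Z | tails] = (9+8+6+10)/4 = 33/4.
E[Z] = (1/2)·(15/2) + (1/2)·(33/4) = 63/8.

63/8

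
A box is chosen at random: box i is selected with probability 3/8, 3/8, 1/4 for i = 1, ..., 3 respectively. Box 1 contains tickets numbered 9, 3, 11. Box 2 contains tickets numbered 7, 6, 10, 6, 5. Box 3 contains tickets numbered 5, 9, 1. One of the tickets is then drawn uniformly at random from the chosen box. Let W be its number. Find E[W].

E[W | box 1] = (9+3+11)/3 = 23/3.
E[W | box 2] = (7+6+10+6+5)/5 = 34/5.
E[W | box 3] = (5+9+1)/3 = 5.
By the law of total expectation,
E[W] = (3/8)·(23/3) + (3/8)·(34/5) + (1/4)·(5) = 267/40.

267/40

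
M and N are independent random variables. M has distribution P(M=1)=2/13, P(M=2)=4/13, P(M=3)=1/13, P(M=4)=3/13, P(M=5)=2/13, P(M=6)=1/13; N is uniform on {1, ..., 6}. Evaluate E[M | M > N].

30/7

P(M > N) = 14/39.
Summing M·P(x,y) over outcomes with M > N gives 20/13.
E[M | M > N] = (20/13) / (14/39) = 30/7.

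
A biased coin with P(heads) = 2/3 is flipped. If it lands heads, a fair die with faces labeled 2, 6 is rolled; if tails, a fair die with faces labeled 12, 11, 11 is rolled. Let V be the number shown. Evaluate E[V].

E[V | heads] = (2+6)/2 = 4.
E[V | tails] = (12+11+11)/3 = 34/3.
By the law of total expectation,
E[V] = (2/3)·(4) + (1/3)·(34/3) = 58/9.

58/9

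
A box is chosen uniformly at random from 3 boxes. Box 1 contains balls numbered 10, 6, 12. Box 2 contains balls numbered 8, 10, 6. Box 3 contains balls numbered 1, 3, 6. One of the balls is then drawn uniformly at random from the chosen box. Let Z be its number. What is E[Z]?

62/9

E[Z | box 1] = (10+6+12)/3 = 28/3.
E[Z | box 2] = (8+10+6)/3 = 8.
E[Z | box 3] = (1+3+6)/3 = 10/3.
By the law of total expectation,
E[Z] = (1/3)·(28/3) + (1/3)·(8) + (1/3)·(10/3) = 62/9.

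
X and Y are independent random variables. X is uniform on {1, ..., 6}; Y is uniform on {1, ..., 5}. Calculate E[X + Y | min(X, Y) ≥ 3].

P(min(X, Y) ≥ 3) = 2/5.
Summing (X+Y)·P(x,y) over outcomes with min(X, Y) ≥ 3 gives 17/5.
E[X + Y | min(X, Y) ≥ 3] = (17/5) / (2/5) = 17/2.

17/2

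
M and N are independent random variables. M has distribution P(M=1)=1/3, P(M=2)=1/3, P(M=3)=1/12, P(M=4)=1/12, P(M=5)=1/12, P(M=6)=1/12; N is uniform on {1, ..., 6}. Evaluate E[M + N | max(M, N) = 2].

P(max(M, N) = 2) = 1/6.
Summing (M+N)·P(x,y) over outcomes with max(M, N) = 2 gives 5/9.
E[M + N | max(M, N) = 2] = (5/9) / (1/6) = 10/3.

10/3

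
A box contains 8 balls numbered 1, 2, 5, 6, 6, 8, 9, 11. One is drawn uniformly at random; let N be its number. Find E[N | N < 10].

P(N < 10) = 7/8.
Σ over the event: 1·1/8 + 2·1/8 + 5·1/8 + 6·1/4 + 8·1/8 + 9·1/8 = 37/8.
E[N | N < 10] = (37/8) / (7/8) = 37/7.

37/7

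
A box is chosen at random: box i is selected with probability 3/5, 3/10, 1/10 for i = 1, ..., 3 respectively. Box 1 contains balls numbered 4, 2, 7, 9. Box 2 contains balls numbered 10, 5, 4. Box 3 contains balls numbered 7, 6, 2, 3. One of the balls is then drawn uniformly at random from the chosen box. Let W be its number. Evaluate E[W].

113/20

E[W | box 1] = (4+2+7+9)/4 = 11/2.
E[W | box 2] = (10+5+4)/3 = 19/3.
E[W | box 3] = (7+6+2+3)/4 = 9/2.
By the law of total expectation,
E[W] = (3/5)·(11/2) + (3/10)·(19/3) + (1/10)·(9/2) = 113/20.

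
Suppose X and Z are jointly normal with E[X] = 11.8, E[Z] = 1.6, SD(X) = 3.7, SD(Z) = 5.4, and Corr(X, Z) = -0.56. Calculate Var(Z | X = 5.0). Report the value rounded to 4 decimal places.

The conditional variance in a bivariate normal is σ_Z²(1 − ρ²), independent of x.
Var(Z | X=5.0) = (5.4)²·(1 − (-0.56)²) = 29.16·0.6864 = 20.0154.

20.0154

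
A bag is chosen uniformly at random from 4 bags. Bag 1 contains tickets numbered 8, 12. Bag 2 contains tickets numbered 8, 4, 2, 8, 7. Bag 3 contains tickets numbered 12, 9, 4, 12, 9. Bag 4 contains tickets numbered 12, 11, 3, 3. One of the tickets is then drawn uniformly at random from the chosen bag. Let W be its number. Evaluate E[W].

E[W | bag 1] = (8+12)/2 = 10.
E[W | bag 2] = (8+4+2+8+7)/5 = 29/5.
E[W | bag 3] = (12+9+4+12+9)/5 = 46/5.
E[W | bag 4] = (12+11+3+3)/4 = 29/4.
By the law of total expectation,
E[W] = (1/4)·(10) + (1/4)·(29/5) + (1/4)·(46/5) + (1/4)·(29/4) = 129/16.

129/16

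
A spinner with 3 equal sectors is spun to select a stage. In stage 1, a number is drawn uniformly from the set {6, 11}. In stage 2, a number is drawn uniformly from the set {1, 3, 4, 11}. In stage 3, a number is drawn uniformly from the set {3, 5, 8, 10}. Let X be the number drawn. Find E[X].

79/12

E[X | stage 1] = (6+11)/2 = 17/2.
E[X | stage 2] = (1+3+4+11)/4 = 19/4.
E[X | stage 3] = (3+5+8+10)/4 = 13/2.
E[X] = (1/3)·(17/2) + (1/3)·(19/4) + (1/3)·(13/2) = 79/12.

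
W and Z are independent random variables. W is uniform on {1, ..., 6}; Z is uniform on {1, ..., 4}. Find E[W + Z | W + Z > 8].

P(W + Z > 8) = 1/8.
Summing (W+Z)·P(x,y) over outcomes with W + Z > 8 gives 7/6.
E[W + Z | W + Z > 8] = (7/6) / (1/8) = 28/3.

28/3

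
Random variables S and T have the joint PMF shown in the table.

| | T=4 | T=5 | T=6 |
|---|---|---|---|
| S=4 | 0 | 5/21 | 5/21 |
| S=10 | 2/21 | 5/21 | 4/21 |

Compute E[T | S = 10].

57/11

P(S = 10) = 11/21.
Σ T·P over the event = 4·(2/21) + 5·(5/21) + 6·(4/21) = 19/7.
E[T | S = 10] = (19/7) / (11/21) = 57/11.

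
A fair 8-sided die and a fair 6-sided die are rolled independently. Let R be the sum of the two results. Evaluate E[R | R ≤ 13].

370/47

P(R ≤ 13) = 47/48.
E[R | R ≤ 13] = (185/24) / (47/48) = 370/47.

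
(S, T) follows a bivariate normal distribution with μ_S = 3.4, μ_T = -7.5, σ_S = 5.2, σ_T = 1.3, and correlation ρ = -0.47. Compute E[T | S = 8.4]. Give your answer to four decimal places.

The regression of T on S has slope ρ·σ_T/σ_S and passes through (μ_S, μ_T).
E[T | S=8.4] = -7.5 + (-0.47)·(1.3/5.2)·(8.4 − (3.4)) = -7.5 + (-0.1175)·(5) = -8.0875.

-8.0875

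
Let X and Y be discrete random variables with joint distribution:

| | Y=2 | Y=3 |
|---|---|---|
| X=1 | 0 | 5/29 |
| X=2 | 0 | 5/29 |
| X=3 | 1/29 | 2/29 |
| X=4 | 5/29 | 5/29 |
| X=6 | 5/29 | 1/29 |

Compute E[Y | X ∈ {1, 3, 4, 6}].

P(X ∈ {1, 3, 4, 6}) = 24/29.
Summing Y·P(X=x,Y=y) over the conditioning event gives 61/29.
E[Y | X ∈ {1, 3, 4, 6}] = (61/29) / (24/29) = 61/24.

61/24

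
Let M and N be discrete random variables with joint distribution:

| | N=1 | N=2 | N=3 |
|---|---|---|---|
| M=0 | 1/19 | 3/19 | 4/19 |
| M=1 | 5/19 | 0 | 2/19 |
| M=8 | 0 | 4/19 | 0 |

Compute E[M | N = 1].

P(N = 1) = 6/19.
Summing M·P(M=x,N=y) over the conditioning event gives 5/19.
E[M | N = 1] = (5/19) / (6/19) = 5/6.

5/6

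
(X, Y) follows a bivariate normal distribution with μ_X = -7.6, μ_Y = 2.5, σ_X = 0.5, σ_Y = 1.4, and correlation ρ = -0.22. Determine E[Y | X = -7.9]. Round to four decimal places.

The regression of Y on X has slope ρ·σ_Y/σ_X and passes through (μ_X, μ_Y).
E[Y | X=-7.9] = 2.5 + (-0.22)·(1.4/0.5)·(-7.9 − (-7.6)) = 2.5 + (-0.616)·(-0.3) = 2.6848.

2.6848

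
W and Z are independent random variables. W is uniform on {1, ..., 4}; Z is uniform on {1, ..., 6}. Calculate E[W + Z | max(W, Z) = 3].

24/5

Outcomes with max(W, Z) = 3: (1,3), (2,3), (3,1), (3,2), (3,3), each with probability 1/24.
E[W + Z | max(W, Z) = 3] = (4 + 5 + 4 + 5 + 6) / 5 = 24/5.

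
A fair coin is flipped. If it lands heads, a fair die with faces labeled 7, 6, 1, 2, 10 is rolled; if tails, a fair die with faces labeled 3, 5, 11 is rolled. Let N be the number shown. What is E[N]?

173/30

E[N | heads] = (7+6+1+2+10)/5 = 26/5.
E[N | tails] = (3+5+11)/3 = 19/3.
By the law of total expectation,
E[N] = (1/2)·(26/5) + (1/2)·(19/3) = 173/30.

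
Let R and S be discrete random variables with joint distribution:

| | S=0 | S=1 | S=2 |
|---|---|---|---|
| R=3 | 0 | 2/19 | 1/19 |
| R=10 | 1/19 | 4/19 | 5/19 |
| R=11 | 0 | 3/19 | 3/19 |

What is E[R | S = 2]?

P(S = 2) = 9/19.
Σ R·P over the event = 3·(1/19) + 10·(5/19) + 11·(3/19) = 86/19.
E[R | S = 2] = (86/19) / (9/19) = 86/9.

86/9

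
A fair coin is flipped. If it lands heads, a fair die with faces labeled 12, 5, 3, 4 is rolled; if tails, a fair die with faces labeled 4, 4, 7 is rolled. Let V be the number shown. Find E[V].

E[V | heads] = (12+5+3+4)/4 = 6.
E[V | tails] = (4+4+7)/3 = 5.
By the law of total expectation,
E[V] = (1/2)·(6) + (1/2)·(5) = 11/2.

11/2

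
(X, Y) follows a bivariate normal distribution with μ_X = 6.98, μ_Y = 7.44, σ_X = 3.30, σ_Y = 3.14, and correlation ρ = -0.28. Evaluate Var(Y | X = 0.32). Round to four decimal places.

The conditional variance in a bivariate normal is σ_Y²(1 − ρ²), independent of x.
Var(Y | X=0.32) = (3.14)²·(1 − (-0.28)²) = 9.8596·0.9216 = 9.0866.

9.0866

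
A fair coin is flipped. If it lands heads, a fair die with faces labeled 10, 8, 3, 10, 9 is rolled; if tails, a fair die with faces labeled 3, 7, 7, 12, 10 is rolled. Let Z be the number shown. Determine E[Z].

E[Z | heads] = (10+8+3+10+9)/5 = 8.
E[Z | tails] = (3+7+7+12+10)/5 = 39/5.
E[Z] = (1/2)·(8) + (1/2)·(39/5) = 79/10.

79/10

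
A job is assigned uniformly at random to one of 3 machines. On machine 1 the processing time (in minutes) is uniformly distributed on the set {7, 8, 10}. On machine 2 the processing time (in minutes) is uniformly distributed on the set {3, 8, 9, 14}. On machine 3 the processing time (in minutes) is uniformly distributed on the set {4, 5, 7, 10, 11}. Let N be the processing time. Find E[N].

E[N | machine 1] = (7+8+10)/3 = 25/3.
E[N | machine 2] = (3+8+9+14)/4 = 17/2.
E[N | machine 3] = (4+5+7+10+11)/5 = 37/5.
E[N] = (1/3)·(25/3) + (1/3)·(17/2) + (1/3)·(37/5) = 727/90.

727/90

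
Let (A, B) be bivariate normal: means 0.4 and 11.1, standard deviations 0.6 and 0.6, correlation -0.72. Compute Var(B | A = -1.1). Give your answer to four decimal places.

Var(B | A=x) = (1 − ρ²)·σ_B².
Var(B | A=-1.1) = (0.6)²·(1 − (-0.72)²) = 0.36·0.4816 = 0.1734.

0.1734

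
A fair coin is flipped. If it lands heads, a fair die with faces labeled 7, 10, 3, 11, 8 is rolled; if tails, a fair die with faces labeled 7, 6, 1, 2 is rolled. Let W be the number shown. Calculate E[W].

59/10

E[W | heads] = (7+10+3+11+8)/5 = 39/5.
E[W | tails] = (7+6+1+2)/4 = 4.
By the law of total expectation,
E[W] = (1/2)·(39/5) + (1/2)·(4) = 59/10.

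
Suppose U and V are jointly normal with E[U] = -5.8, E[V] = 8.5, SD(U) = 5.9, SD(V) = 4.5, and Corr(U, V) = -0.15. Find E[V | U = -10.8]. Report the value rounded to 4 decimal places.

E[V | U=x] = μ_V + ρ(σ_V/σ_U)(x − μ_U) for jointly normal variables.
E[V | U=-10.8] = 8.5 + (-0.15)·(4.5/5.9)·(-10.8 − (-5.8)) = 8.5 + (-0.114407)·(-5) = 9.0720.

9.0720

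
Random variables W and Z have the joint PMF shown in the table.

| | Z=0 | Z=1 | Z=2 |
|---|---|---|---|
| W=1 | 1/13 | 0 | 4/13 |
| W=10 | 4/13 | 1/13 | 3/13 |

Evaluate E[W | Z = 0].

P(Z = 0) = 5/13.
Σ W·P over the event = 1·(1/13) + 10·(4/13) = 41/13.
E[W | Z = 0] = (41/13) / (5/13) = 41/5.

41/5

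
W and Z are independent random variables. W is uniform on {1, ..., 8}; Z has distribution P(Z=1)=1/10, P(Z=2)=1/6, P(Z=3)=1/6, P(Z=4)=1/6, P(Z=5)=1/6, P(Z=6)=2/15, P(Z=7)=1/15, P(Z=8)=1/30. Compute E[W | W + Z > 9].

P(W + Z > 9) = 89/240.
Summing W·P(x,y) over outcomes with W + Z > 9 gives 571/240.
E[W | W + Z > 9] = (571/240) / (89/240) = 571/89.

571/89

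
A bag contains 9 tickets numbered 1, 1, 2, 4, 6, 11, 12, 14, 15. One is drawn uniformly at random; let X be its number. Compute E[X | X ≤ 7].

14/5

P(X ≤ 7) = 5/9.
Σ over the event: 1·2/9 + 2·1/9 + 4·1/9 + 6·1/9 = 14/9.
E[X | X ≤ 7] = (14/9) / (5/9) = 14/5.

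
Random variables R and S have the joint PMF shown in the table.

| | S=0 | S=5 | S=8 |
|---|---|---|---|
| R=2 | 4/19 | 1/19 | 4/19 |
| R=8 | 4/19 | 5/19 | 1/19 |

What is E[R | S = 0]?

P(S = 0) = 8/19.
Σ R·P over the event = 2·(4/19) + 8·(4/19) = 40/19.
E[R | S = 0] = (40/19) / (8/19) = 5.

5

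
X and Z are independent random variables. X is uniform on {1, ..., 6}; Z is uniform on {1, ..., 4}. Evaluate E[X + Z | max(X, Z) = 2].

Outcomes with max(X, Z) = 2: (1,2), (2,1), (2,2), each with probability 1/24.
E[X + Z | max(X, Z) = 2] = (3 + 3 + 4) / 3 = 10/3.

10/3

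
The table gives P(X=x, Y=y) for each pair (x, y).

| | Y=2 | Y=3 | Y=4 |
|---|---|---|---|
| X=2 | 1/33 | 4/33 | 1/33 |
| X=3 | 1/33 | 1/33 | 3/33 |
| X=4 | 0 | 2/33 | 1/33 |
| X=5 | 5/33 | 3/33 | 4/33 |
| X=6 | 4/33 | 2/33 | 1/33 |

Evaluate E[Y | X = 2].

3

P(X = 2) = 2/11.
Σ Y·P over the event = 2·(1/33) + 3·(4/33) + 4·(1/33) = 6/11.
E[Y | X = 2] = (6/11) / (2/11) = 3.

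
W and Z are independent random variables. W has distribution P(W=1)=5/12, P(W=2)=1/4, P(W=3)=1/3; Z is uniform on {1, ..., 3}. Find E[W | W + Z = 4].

P(W + Z = 4) = 1/3.
Summing W·P(x,y) over outcomes with W + Z = 4 gives 23/36.
E[W | W + Z = 4] = (23/36) / (1/3) = 23/12.

23/12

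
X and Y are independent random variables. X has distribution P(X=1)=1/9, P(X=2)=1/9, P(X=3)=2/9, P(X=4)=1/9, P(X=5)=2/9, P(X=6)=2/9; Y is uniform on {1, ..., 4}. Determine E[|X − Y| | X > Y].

61/24

P(X > Y) = 2/3.
Summing |X−Y|·P(x,y) over outcomes with X > Y gives 61/36.
E[|X − Y| | X > Y] = (61/36) / (2/3) = 61/24.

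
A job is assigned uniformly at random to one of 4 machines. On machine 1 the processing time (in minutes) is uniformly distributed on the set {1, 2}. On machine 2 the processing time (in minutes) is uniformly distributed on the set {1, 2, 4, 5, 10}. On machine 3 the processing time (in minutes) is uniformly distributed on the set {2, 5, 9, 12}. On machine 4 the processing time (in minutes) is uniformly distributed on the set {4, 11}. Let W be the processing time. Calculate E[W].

51/10

E[W | machine 1] = (1+2)/2 = 3/2.
E[W | machine 2] = (1+2+4+5+10)/5 = 22/5.
E[W | machine 3] = (2+5+9+12)/4 = 7.
E[W | machine 4] = (4+11)/2 = 15/2.
By the law of total expectation,
E[W] = (1/4)·(3/2) + (1/4)·(22/5) + (1/4)·(7) + (1/4)·(15/2) = 51/10.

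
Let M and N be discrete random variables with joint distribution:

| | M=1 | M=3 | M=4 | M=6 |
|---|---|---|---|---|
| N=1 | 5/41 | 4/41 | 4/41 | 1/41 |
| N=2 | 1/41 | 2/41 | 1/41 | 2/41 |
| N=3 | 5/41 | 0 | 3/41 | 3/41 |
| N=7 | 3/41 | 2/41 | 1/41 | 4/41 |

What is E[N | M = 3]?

P(M = 3) = 8/41.
Σ N·P over the event = 1·(4/41) + 2·(2/41) + 7·(2/41) = 22/41.
E[N | M = 3] = (22/41) / (8/41) = 11/4.

11/4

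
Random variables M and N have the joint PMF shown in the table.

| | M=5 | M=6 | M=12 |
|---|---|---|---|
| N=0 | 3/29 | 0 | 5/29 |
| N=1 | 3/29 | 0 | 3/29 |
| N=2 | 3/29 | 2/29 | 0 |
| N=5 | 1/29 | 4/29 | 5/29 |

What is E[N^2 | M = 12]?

P(M = 12) = 13/29.
Σ N^2·P over the event = 0·(5/29) + 1·(3/29) + 25·(5/29) = 128/29.
E[N^2 | M = 12] = (128/29) / (13/29) = 128/13.

128/13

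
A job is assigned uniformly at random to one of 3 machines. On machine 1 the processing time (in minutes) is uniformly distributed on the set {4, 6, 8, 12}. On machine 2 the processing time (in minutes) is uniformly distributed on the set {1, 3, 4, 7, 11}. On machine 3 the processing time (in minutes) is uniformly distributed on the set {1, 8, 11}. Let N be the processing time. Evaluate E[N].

581/90

E[N | machine 1] = (4+6+8+12)/4 = 15/2.
E[N | machine 2] = (1+3+4+7+11)/5 = 26/5.
E[N | machine 3] = (1+8+11)/3 = 20/3.
E[N] = (1/3)·(15/2) + (1/3)·(26/5) + (1/3)·(20/3) = 581/90.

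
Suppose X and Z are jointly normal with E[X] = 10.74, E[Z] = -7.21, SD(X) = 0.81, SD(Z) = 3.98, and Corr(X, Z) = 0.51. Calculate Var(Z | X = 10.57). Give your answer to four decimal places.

For a bivariate normal, Var(Z | X=x) = σ_Z²(1 − ρ²).
Var(Z | X=10.57) = (3.98)²·(1 − (0.51)²) = 15.8404·0.7399 = 11.7203.

11.7203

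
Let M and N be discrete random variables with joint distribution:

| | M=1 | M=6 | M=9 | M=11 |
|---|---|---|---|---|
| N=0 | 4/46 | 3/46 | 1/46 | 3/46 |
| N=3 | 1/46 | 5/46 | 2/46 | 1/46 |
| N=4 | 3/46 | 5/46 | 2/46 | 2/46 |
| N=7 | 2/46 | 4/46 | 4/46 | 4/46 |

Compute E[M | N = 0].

64/11

P(N = 0) = 11/46.
Σ M·P over the event = 1·(4/46) + 6·(3/46) + 9·(1/46) + 11·(3/46) = 32/23.
E[M | N = 0] = (32/23) / (11/46) = 64/11.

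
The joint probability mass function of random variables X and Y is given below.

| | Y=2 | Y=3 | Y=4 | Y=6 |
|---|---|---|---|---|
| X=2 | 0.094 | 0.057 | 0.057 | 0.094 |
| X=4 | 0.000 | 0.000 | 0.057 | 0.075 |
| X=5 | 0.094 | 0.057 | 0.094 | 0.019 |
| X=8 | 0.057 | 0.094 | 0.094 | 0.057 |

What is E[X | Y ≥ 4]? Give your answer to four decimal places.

P(Y ≥ 4) = 0.547.
Summing X·P(X=x,Y=y) over the conditioning event gives 2.603.
E[X | Y ≥ 4] = (2.603) / (0.547) = 4.7587.

4.7587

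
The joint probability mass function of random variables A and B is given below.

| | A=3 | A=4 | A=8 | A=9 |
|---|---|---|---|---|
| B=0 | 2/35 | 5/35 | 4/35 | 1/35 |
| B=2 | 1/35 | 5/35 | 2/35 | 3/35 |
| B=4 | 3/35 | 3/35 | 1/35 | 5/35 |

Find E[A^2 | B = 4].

136/3

P(B = 4) = 12/35.
Σ A^2·P over the event = 9·(3/35) + 16·(3/35) + 64·(1/35) + 81·(5/35) = 544/35.
E[A^2 | B = 4] = (544/35) / (12/35) = 136/3.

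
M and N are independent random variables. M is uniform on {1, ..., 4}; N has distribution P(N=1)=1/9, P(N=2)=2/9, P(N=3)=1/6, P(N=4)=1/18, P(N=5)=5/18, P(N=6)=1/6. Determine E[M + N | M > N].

P(M > N) = 17/72.
Summing (M+N)·P(x,y) over outcomes with M > N gives 89/72.
E[M + N | M > N] = (89/72) / (17/72) = 89/17.

89/17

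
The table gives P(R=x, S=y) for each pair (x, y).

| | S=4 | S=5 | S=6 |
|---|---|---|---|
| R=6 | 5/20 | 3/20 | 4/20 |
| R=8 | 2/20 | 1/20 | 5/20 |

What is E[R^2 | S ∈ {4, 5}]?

480/11

P(S ∈ {4, 5}) = 11/20.
Σ R^2·P over the event = 36·(5/20) + 36·(3/20) + 64·(2/20) + 64·(1/20) = 24.
E[R^2 | S ∈ {4, 5}] = (24) / (11/20) = 480/11.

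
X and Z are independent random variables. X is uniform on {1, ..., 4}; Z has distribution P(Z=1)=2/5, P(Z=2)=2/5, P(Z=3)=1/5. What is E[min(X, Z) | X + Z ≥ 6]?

P(X + Z ≥ 6) = 1/5.
Summing min(X,Z)·P(x,y) over outcomes with X + Z ≥ 6 gives 1/2.
E[min(X, Z) | X + Z ≥ 6] = (1/2) / (1/5) = 5/2.

5/2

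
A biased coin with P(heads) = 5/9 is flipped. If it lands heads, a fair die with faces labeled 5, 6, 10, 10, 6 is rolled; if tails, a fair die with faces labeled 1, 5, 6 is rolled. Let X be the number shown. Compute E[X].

53/9

E[X | heads] = (5+6+10+10+6)/5 = 37/5.
E[X | tails] = (1+5+6)/3 = 4.
By the law of total expectation,
E[X] = (5/9)·(37/5) + (4/9)·(4) = 53/9.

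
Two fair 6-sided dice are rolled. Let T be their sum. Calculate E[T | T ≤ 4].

10/3

P(T ≤ 4) = 1/6.
Σ over the event: 2·1/36 + 3·1/18 + 4·1/12 = 5/9.
E[T | T ≤ 4] = (5/9) / (1/6) = 10/3.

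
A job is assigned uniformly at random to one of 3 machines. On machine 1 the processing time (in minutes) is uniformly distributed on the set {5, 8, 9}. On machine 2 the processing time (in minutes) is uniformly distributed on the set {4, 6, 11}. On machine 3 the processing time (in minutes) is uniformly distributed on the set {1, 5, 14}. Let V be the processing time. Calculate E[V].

E[V | machine 1] = (5+8+9)/3 = 22/3.
E[V | machine 2] = (4+6+11)/3 = 7.
E[V | machine 3] = (1+5+14)/3 = 20/3.
By the law of total expectation,
E[V] = (1/3)·(22/3) + (1/3)·(7) + (1/3)·(20/3) = 7.

7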